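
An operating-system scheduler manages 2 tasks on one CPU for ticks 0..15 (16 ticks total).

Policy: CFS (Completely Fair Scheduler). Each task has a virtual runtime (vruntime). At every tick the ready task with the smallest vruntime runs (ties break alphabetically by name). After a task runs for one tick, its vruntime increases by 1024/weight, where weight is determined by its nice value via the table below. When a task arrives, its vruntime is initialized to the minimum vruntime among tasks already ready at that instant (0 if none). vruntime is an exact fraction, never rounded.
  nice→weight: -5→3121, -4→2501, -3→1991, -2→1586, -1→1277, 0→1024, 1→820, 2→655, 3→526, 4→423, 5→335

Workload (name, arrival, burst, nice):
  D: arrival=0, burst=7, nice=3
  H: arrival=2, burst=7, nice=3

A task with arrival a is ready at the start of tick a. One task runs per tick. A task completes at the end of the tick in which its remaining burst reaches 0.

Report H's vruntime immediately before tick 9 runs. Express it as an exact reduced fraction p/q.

vruntime(H, start of tick 9) = 2560/263

t=0: vr[D=0] → run D
t=1: vr[D=512/263] → run D
t=2: vr[D=1024/263 H=1024/263] → run D
t=3: vr[D=1536/263 H=1024/263] → run H
t=4: vr[D=1536/263 H=1536/263] → run D
t=5: vr[D=2048/263 H=1536/263] → run H
t=6: vr[D=2048/263 H=2048/263] → run D
t=7: vr[D=2560/263 H=2048/263] → run H
t=8: vr[D=2560/263 H=2560/263] → run D
t=9: vr[D=3072/263 H=2560/263] → run H
t=10: vr[D=3072/263 H=3072/263] → run D
t=11: vr[H=3072/263] → run H
t=12: vr[H=3584/263] → run H
t=13: vr[H=4096/263] → run H
t=14: (idle)
t=15: (idle)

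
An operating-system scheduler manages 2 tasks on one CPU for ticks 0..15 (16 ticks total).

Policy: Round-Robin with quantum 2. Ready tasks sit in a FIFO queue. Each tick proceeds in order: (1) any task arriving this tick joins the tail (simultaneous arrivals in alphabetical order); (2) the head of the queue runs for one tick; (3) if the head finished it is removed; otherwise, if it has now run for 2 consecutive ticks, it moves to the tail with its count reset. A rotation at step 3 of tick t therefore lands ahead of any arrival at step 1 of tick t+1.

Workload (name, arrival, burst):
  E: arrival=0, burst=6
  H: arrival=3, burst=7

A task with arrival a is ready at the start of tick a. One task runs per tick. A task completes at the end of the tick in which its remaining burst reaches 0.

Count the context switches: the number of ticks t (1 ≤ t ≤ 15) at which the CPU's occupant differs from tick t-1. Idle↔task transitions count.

context switches = 4

t=0: queue=[E] q_used=0 → run E
t=1: queue=[E] q_used=1 → run E
t=2: queue=[E] q_used=0 → run E
t=3: queue=[E,H] q_used=1 → run E
t=4: queue=[H,E] q_used=0 → run H
t=5: queue=[H,E] q_used=1 → run H
t=6: queue=[E,H] q_used=0 → run E
t=7: queue=[E,H] q_used=1 → run E
t=8: queue=[H] q_used=0 → run H
t=9: queue=[H] q_used=1 → run H
t=10: queue=[H] q_used=0 → run H
t=11: queue=[H] q_used=1 → run H
t=12: queue=[H] q_used=0 → run H
t=13: (idle)
t=14: (idle)
t=15: (idle)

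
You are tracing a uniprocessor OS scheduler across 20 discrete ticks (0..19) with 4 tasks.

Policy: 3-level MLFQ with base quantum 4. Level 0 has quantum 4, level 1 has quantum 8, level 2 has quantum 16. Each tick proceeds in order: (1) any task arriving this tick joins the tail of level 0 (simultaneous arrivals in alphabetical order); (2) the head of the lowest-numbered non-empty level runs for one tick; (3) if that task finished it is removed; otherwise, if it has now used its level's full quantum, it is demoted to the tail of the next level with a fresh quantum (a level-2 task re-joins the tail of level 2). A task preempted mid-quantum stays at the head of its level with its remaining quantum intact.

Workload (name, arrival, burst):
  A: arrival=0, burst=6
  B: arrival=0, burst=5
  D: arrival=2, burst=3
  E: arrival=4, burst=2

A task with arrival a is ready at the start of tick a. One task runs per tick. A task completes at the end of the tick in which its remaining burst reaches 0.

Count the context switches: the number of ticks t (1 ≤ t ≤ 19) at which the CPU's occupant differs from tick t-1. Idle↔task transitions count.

context switches = 6

t=0: L0/L1/L2 = AB/-/- → run A
t=1: L0/L1/L2 = AB/-/- → run A
t=2: L0/L1/L2 = ABD/-/- → run A
t=3: L0/L1/L2 = ABD/-/- → run A
t=4: L0/L1/L2 = BDE/A/- → run B
t=5: L0/L1/L2 = BDE/A/- → run B
t=6: L0/L1/L2 = BDE/A/- → run B
t=7: L0/L1/L2 = BDE/A/- → run B
t=8: L0/L1/L2 = DE/AB/- → run D
t=9: L0/L1/L2 = DE/AB/- → run D
t=10: L0/L1/L2 = DE/AB/- → run D
t=11: L0/L1/L2 = E/AB/- → run E
t=12: L0/L1/L2 = E/AB/- → run E
t=13: L0/L1/L2 = -/AB/- → run A
t=14: L0/L1/L2 = -/AB/- → run A
t=15: L0/L1/L2 = -/B/- → run B
t=16: (idle)
t=17: (idle)
t=18: (idle)
t=19: (idle)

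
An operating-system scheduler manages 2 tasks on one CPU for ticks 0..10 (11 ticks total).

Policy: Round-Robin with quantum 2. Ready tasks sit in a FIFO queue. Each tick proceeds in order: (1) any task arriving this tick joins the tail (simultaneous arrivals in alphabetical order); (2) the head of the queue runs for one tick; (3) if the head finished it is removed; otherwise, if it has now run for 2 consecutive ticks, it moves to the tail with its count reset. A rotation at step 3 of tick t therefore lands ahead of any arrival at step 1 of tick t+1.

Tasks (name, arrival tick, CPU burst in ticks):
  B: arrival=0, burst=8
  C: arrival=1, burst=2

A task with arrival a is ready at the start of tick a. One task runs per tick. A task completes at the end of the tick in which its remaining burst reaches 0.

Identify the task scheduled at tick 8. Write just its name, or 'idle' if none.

t=0: queue=[B] q_used=0 → run B
t=1: queue=[B,C] q_used=1 → run B
t=2: queue=[C,B] q_used=0 → run C
t=3: queue=[C,B] q_used=1 → run C
t=4: queue=[B] q_used=0 → run B
t=5: queue=[B] q_used=1 → run B
t=6: queue=[B] q_used=0 → run B
t=7: queue=[B] q_used=1 → run B
t=8: queue=[B] q_used=0 → run B
t=9: queue=[B] q_used=1 → run B
t=10: (idle)

running at tick 8 = B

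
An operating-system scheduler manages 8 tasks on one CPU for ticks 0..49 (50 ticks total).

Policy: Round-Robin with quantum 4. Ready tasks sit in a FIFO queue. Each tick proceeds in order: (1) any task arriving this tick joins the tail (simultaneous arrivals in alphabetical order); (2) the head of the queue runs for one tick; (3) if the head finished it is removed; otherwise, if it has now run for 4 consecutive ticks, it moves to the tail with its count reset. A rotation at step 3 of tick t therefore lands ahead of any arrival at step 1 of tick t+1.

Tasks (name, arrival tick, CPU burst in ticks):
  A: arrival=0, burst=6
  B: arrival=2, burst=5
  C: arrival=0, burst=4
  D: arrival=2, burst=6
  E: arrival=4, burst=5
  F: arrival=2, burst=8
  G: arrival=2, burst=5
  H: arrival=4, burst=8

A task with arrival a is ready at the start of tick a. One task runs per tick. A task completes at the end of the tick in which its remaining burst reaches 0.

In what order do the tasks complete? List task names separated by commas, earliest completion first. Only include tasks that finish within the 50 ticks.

completion order = C, A, B, D, F, G, E, H

t=0: queue=[A,C] q_used=0 → run A
t=1: queue=[A,C] q_used=1 → run A
t=2: queue=[A,C,B,D,F,G] q_used=2 → run A
t=3: queue=[A,C,B,D,F,G] q_used=3 → run A
t=4: queue=[C,B,D,F,G,A,E,H] q_used=0 → run C
t=5: queue=[C,B,D,F,G,A,E,H] q_used=1 → run C
t=6: queue=[C,B,D,F,G,A,E,H] q_used=2 → run C
t=7: queue=[C,B,D,F,G,A,E,H] q_used=3 → run C
t=8: queue=[B,D,F,G,A,E,H] q_used=0 → run B
t=9: queue=[B,D,F,G,A,E,H] q_used=1 → run B
t=10: queue=[B,D,F,G,A,E,H] q_used=2 → run B
t=11: queue=[B,D,F,G,A,E,H] q_used=3 → run B
t=12: queue=[D,F,G,A,E,H,B] q_used=0 → run D
t=13: queue=[D,F,G,A,E,H,B] q_used=1 → run D
t=14: queue=[D,F,G,A,E,H,B] q_used=2 → run D
t=15: queue=[D,F,G,A,E,H,B] q_used=3 → run D
t=16: queue=[F,G,A,E,H,B,D] q_used=0 → run F
t=17: queue=[F,G,A,E,H,B,D] q_used=1 → run F
t=18: queue=[F,G,A,E,H,B,D] q_used=2 → run F
t=19: queue=[F,G,A,E,H,B,D] q_used=3 → run F
t=20: queue=[G,A,E,H,B,D,F] q_used=0 → run G
t=21: queue=[G,A,E,H,B,D,F] q_used=1 → run G
t=22: queue=[G,A,E,H,B,D,F] q_used=2 → run G
t=23: queue=[G,A,E,H,B,D,F] q_used=3 → run G
t=24: queue=[A,E,H,B,D,F,G] q_used=0 → run A
t=25: queue=[A,E,H,B,D,F,G] q_used=1 → run A
t=26: queue=[E,H,B,D,F,G] q_used=0 → run E
t=27: queue=[E,H,B,D,F,G] q_used=1 → run E
t=28: queue=[E,H,B,D,F,G] q_used=2 → run E
t=29: queue=[E,H,B,D,F,G] q_used=3 → run E
t=30: queue=[H,B,D,F,G,E] q_used=0 → run H
t=31: queue=[H,B,D,F,G,E] q_used=1 → run H
t=32: queue=[H,B,D,F,G,E] q_used=2 → run H
t=33: queue=[H,B,D,F,G,E] q_used=3 → run H
t=34: queue=[B,D,F,G,E,H] q_used=0 → run B
t=35: queue=[D,F,G,E,H] q_used=0 → run D
t=36: queue=[D,F,G,E,H] q_used=1 → run D
t=37: queue=[F,G,E,H] q_used=0 → run F
t=38: queue=[F,G,E,H] q_used=1 → run F
t=39: queue=[F,G,E,H] q_used=2 → run F
t=40: queue=[F,G,E,H] q_used=3 → run F
t=41: queue=[G,E,H] q_used=0 → run G
t=42: queue=[E,H] q_used=0 → run E
t=43: queue=[H] q_used=0 → run H
t=44: queue=[H] q_used=1 → run H
t=45: queue=[H] q_used=2 → run H
t=46: queue=[H] q_used=3 → run H
t=47: (idle)
t=48: (idle)
t=49: (idle)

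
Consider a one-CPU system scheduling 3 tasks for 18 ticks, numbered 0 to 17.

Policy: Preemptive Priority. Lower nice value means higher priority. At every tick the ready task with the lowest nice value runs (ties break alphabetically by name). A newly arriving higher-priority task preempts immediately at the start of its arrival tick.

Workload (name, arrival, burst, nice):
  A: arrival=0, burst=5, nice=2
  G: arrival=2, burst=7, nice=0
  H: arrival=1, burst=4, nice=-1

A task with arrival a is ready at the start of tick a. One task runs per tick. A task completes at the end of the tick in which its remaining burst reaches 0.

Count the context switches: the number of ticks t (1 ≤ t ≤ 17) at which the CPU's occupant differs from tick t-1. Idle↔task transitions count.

context switches = 4

t=0: ready={A} → run A
t=1: ready={A,H} → run H
t=2: ready={A,G,H} → run H
t=3: ready={A,G,H} → run H
t=4: ready={A,G,H} → run H
t=5: ready={A,G} → run G
t=6: ready={A,G} → run G
t=7: ready={A,G} → run G
t=8: ready={A,G} → run G
t=9: ready={A,G} → run G
t=10: ready={A,G} → run G
t=11: ready={A,G} → run G
t=12: ready={A} → run A
t=13: ready={A} → run A
t=14: ready={A} → run A
t=15: ready={A} → run A
t=16: (idle)
t=17: (idle)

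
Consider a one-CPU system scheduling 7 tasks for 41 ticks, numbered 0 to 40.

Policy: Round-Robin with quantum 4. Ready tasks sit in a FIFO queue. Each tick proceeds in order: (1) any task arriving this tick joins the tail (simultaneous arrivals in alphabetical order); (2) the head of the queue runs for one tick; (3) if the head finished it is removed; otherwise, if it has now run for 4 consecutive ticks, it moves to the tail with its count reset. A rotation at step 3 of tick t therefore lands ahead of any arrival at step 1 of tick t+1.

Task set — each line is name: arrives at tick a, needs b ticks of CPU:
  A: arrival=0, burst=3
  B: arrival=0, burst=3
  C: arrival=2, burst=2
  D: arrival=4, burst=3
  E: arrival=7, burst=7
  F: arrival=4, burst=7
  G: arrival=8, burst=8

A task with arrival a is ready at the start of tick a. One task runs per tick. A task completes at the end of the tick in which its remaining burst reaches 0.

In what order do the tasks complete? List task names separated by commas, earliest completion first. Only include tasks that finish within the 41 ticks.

completion order = A, B, C, D, F, E, G

t=0: queue=[A,B] q_used=0 → run A
t=1: queue=[A,B] q_used=1 → run A
t=2: queue=[A,B,C] q_used=2 → run A
t=3: queue=[B,C] q_used=0 → run B
t=4: queue=[B,C,D,F] q_used=1 → run B
t=5: queue=[B,C,D,F] q_used=2 → run B
t=6: queue=[C,D,F] q_used=0 → run C
t=7: queue=[C,D,F,E] q_used=1 → run C
t=8: queue=[D,F,E,G] q_used=0 → run D
t=9: queue=[D,F,E,G] q_used=1 → run D
t=10: queue=[D,F,E,G] q_used=2 → run D
t=11: queue=[F,E,G] q_used=0 → run F
t=12: queue=[F,E,G] q_used=1 → run F
t=13: queue=[F,E,G] q_used=2 → run F
t=14: queue=[F,E,G] q_used=3 → run F
t=15: queue=[E,G,F] q_used=0 → run E
t=16: queue=[E,G,F] q_used=1 → run E
t=17: queue=[E,G,F] q_used=2 → run E
t=18: queue=[E,G,F] q_used=3 → run E
t=19: queue=[G,F,E] q_used=0 → run G
t=20: queue=[G,F,E] q_used=1 → run G
t=21: queue=[G,F,E] q_used=2 → run G
t=22: queue=[G,F,E] q_used=3 → run G
t=23: queue=[F,E,G] q_used=0 → run F
t=24: queue=[F,E,G] q_used=1 → run F
t=25: queue=[F,E,G] q_used=2 → run F
t=26: queue=[E,G] q_used=0 → run E
t=27: queue=[E,G] q_used=1 → run E
t=28: queue=[E,G] q_used=2 → run E
t=29: queue=[G] q_used=0 → run G
t=30: queue=[G] q_used=1 → run G
t=31: queue=[G] q_used=2 → run G
t=32: queue=[G] q_used=3 → run G
t=33: (idle)
t=34: (idle)
t=35: (idle)
t=36: (idle)
t=37: (idle)
t=38: (idle)
t=39: (idle)
t=40: (idle)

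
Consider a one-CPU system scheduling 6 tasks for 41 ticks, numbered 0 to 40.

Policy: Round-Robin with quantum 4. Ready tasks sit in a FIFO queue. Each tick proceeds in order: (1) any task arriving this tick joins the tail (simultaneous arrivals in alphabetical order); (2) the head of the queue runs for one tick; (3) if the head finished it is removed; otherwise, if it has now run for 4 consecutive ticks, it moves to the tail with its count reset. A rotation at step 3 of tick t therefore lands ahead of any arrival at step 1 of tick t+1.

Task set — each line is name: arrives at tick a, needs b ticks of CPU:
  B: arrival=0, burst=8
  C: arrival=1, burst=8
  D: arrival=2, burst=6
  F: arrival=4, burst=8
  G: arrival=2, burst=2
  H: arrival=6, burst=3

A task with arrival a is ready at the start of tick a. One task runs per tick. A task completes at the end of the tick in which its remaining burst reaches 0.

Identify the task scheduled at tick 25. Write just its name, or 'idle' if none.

t=0: queue=[B] q_used=0 → run B
t=1: queue=[B,C] q_used=1 → run B
t=2: queue=[B,C,D,G] q_used=2 → run B
t=3: queue=[B,C,D,G] q_used=3 → run B
t=4: queue=[C,D,G,B,F] q_used=0 → run C
t=5: queue=[C,D,G,B,F] q_used=1 → run C
t=6: queue=[C,D,G,B,F,H] q_used=2 → run C
t=7: queue=[C,D,G,B,F,H] q_used=3 → run C
t=8: queue=[D,G,B,F,H,C] q_used=0 → run D
t=9: queue=[D,G,B,F,H,C] q_used=1 → run D
t=10: queue=[D,G,B,F,H,C] q_used=2 → run D
t=11: queue=[D,G,B,F,H,C] q_used=3 → run D
t=12: queue=[G,B,F,H,C,D] q_used=0 → run G
t=13: queue=[G,B,F,H,C,D] q_used=1 → run G
t=14: queue=[B,F,H,C,D] q_used=0 → run B
t=15: queue=[B,F,H,C,D] q_used=1 → run B
t=16: queue=[B,F,H,C,D] q_used=2 → run B
t=17: queue=[B,F,H,C,D] q_used=3 → run B
t=18: queue=[F,H,C,D] q_used=0 → run F
t=19: queue=[F,H,C,D] q_used=1 → run F
t=20: queue=[F,H,C,D] q_used=2 → run F
t=21: queue=[F,H,C,D] q_used=3 → run F
t=22: queue=[H,C,D,F] q_used=0 → run H
t=23: queue=[H,C,D,F] q_used=1 → run H
t=24: queue=[H,C,D,F] q_used=2 → run H
t=25: queue=[C,D,F] q_used=0 → run C
t=26: queue=[C,D,F] q_used=1 → run C
t=27: queue=[C,D,F] q_used=2 → run C
t=28: queue=[C,D,F] q_used=3 → run C
t=29: queue=[D,F] q_used=0 → run D
t=30: queue=[D,F] q_used=1 → run D
t=31: queue=[F] q_used=0 → run F
t=32: queue=[F] q_used=1 → run F
t=33: queue=[F] q_used=2 → run F
t=34: queue=[F] q_used=3 → run F
t=35: (idle)
t=36: (idle)
t=37: (idle)
t=38: (idle)
t=39: (idle)
t=40: (idle)

running at tick 25 = C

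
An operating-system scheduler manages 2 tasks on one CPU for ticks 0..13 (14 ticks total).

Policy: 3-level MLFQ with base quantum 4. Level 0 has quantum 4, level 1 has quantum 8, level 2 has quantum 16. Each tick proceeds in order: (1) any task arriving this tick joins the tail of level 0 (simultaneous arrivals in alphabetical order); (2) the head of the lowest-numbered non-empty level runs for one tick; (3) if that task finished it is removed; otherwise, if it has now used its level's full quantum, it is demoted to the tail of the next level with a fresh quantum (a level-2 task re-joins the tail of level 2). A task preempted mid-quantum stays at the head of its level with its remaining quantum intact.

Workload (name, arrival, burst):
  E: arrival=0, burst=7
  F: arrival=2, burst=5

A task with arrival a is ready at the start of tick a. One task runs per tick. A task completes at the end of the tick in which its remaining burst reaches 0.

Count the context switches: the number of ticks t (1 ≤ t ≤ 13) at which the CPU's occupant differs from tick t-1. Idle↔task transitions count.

context switches = 4

t=0: L0/L1/L2 = E/-/- → run E
t=1: L0/L1/L2 = E/-/- → run E
t=2: L0/L1/L2 = EF/-/- → run E
t=3: L0/L1/L2 = EF/-/- → run E
t=4: L0/L1/L2 = F/E/- → run F
t=5: L0/L1/L2 = F/E/- → run F
t=6: L0/L1/L2 = F/E/- → run F
t=7: L0/L1/L2 = F/E/- → run F
t=8: L0/L1/L2 = -/EF/- → run E
t=9: L0/L1/L2 = -/EF/- → run E
t=10: L0/L1/L2 = -/EF/- → run E
t=11: L0/L1/L2 = -/F/- → run F
t=12: (idle)
t=13: (idle)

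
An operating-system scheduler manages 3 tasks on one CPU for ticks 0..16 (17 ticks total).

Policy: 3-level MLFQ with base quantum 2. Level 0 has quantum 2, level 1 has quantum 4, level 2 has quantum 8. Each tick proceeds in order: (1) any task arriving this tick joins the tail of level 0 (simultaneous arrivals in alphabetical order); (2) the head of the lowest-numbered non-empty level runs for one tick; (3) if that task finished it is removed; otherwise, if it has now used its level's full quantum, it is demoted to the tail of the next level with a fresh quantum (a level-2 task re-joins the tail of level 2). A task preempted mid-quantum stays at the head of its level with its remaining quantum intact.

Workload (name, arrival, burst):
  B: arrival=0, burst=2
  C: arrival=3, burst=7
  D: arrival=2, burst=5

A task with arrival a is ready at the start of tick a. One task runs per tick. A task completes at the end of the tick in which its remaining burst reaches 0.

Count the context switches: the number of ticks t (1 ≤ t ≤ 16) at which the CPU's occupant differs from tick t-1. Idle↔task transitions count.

t=0: L0/L1/L2 = B/-/- → run B
t=1: L0/L1/L2 = B/-/- → run B
t=2: L0/L1/L2 = D/-/- → run D
t=3: L0/L1/L2 = DC/-/- → run D
t=4: L0/L1/L2 = C/D/- → run C
t=5: L0/L1/L2 = C/D/- → run C
t=6: L0/L1/L2 = -/DC/- → run D
t=7: L0/L1/L2 = -/DC/- → run D
t=8: L0/L1/L2 = -/DC/- → run D
t=9: L0/L1/L2 = -/C/- → run C
t=10: L0/L1/L2 = -/C/- → run C
t=11: L0/L1/L2 = -/C/- → run C
t=12: L0/L1/L2 = -/C/- → run C
t=13: L0/L1/L2 = -/-/C → run C
t=14: (idle)
t=15: (idle)
t=16: (idle)

context switches = 5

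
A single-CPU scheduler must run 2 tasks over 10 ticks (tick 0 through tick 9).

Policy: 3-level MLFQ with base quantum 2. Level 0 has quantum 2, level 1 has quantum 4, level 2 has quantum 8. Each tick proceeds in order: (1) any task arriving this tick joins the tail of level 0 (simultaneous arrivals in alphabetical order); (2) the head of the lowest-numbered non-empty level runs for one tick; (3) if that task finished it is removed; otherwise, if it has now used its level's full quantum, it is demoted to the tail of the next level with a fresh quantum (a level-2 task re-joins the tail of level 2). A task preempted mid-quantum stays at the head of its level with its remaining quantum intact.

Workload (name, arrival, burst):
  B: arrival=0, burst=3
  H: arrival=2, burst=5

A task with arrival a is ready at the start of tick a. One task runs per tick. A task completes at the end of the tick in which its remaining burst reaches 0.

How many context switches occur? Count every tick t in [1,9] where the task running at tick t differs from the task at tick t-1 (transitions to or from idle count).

context switches = 4

t=0: L0/L1/L2 = B/-/- → run B
t=1: L0/L1/L2 = B/-/- → run B
t=2: L0/L1/L2 = H/B/- → run H
t=3: L0/L1/L2 = H/B/- → run H
t=4: L0/L1/L2 = -/BH/- → run B
t=5: L0/L1/L2 = -/H/- → run H
t=6: L0/L1/L2 = -/H/- → run H
t=7: L0/L1/L2 = -/H/- → run H
t=8: (idle)
t=9: (idle)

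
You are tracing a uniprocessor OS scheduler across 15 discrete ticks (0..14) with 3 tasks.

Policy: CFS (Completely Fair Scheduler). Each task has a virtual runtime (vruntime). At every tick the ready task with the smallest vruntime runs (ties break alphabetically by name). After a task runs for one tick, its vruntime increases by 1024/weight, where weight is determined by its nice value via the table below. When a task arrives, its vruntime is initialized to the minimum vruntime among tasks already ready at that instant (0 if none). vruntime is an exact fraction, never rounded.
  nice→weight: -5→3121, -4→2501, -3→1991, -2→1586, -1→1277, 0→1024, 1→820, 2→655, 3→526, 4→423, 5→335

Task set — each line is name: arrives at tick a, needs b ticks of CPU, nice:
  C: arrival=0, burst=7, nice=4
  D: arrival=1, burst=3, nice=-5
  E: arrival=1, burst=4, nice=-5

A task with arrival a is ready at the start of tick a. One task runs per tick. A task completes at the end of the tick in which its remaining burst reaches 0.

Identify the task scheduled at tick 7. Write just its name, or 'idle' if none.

running at tick 7 = E

t=0: vr[C=0] → run C
t=1: vr[C=1024/423 D=1024/423 E=1024/423] → run C
t=2: vr[C=2048/423 D=1024/423 E=1024/423] → run D
t=3: vr[C=2048/423 D=3629056/1320183 E=1024/423] → run E
t=4: vr[C=2048/423 D=3629056/1320183 E=3629056/1320183] → run D
t=5: vr[C=2048/423 D=4062208/1320183 E=3629056/1320183] → run E
t=6: vr[C=2048/423 D=4062208/1320183 E=4062208/1320183] → run D
t=7: vr[C=2048/423 E=4062208/1320183] → run E
t=8: vr[C=2048/423 E=4495360/1320183] → run E
t=9: vr[C=2048/423] → run C
t=10: vr[C=1024/141] → run C
t=11: vr[C=4096/423] → run C
t=12: vr[C=5120/423] → run C
t=13: vr[C=2048/141] → run C
t=14: (idle)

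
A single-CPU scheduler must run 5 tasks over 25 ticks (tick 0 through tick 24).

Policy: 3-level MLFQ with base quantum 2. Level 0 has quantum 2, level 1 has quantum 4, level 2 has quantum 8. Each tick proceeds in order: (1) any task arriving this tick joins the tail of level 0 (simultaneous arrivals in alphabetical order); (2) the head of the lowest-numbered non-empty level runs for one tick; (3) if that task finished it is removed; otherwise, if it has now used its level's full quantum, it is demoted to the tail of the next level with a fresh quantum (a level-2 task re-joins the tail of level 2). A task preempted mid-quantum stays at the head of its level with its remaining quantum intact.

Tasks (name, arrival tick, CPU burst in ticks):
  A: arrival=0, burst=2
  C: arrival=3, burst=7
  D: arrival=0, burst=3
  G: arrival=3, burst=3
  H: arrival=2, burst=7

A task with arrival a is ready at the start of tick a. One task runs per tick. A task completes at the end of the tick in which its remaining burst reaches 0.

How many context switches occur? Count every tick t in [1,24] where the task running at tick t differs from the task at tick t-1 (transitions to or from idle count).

context switches = 11

t=0: L0/L1/L2 = AD/-/- → run A
t=1: L0/L1/L2 = AD/-/- → run A
t=2: L0/L1/L2 = DH/-/- → run D
t=3: L0/L1/L2 = DHCG/-/- → run D
t=4: L0/L1/L2 = HCG/D/- → run H
t=5: L0/L1/L2 = HCG/D/- → run H
t=6: L0/L1/L2 = CG/DH/- → run C
t=7: L0/L1/L2 = CG/DH/- → run C
t=8: L0/L1/L2 = G/DHC/- → run G
t=9: L0/L1/L2 = G/DHC/- → run G
t=10: L0/L1/L2 = -/DHCG/- → run D
t=11: L0/L1/L2 = -/HCG/- → run H
t=12: L0/L1/L2 = -/HCG/- → run H
t=13: L0/L1/L2 = -/HCG/- → run H
t=14: L0/L1/L2 = -/HCG/- → run H
t=15: L0/L1/L2 = -/CG/H → run C
t=16: L0/L1/L2 = -/CG/H → run C
t=17: L0/L1/L2 = -/CG/H → run C
t=18: L0/L1/L2 = -/CG/H → run C
t=19: L0/L1/L2 = -/G/HC → run G
t=20: L0/L1/L2 = -/-/HC → run H
t=21: L0/L1/L2 = -/-/C → run C
t=22: (idle)
t=23: (idle)
t=24: (idle)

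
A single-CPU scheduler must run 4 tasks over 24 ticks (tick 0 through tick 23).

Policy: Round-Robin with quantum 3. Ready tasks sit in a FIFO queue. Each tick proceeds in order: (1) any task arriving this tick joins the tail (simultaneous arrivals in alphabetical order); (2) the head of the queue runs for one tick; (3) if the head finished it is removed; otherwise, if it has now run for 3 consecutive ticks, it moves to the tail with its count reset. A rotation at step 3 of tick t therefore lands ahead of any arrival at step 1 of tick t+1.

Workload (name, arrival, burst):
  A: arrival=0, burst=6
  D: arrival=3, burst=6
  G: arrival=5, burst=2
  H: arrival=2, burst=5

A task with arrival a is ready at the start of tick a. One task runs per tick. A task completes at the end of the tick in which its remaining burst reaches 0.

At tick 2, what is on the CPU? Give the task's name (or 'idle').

running at tick 2 = A

t=0: queue=[A] q_used=0 → run A
t=1: queue=[A] q_used=1 → run A
t=2: queue=[A,H] q_used=2 → run A
t=3: queue=[H,A,D] q_used=0 → run H
t=4: queue=[H,A,D] q_used=1 → run H
t=5: queue=[H,A,D,G] q_used=2 → run H
t=6: queue=[A,D,G,H] q_used=0 → run A
t=7: queue=[A,D,G,H] q_used=1 → run A
t=8: queue=[A,D,G,H] q_used=2 → run A
t=9: queue=[D,G,H] q_used=0 → run D
t=10: queue=[D,G,H] q_used=1 → run D
t=11: queue=[D,G,H] q_used=2 → run D
t=12: queue=[G,H,D] q_used=0 → run G
t=13: queue=[G,H,D] q_used=1 → run G
t=14: queue=[H,D] q_used=0 → run H
t=15: queue=[H,D] q_used=1 → run H
t=16: queue=[D] q_used=0 → run D
t=17: queue=[D] q_used=1 → run D
t=18: queue=[D] q_used=2 → run D
t=19: (idle)
t=20: (idle)
t=21: (idle)
t=22: (idle)
t=23: (idle)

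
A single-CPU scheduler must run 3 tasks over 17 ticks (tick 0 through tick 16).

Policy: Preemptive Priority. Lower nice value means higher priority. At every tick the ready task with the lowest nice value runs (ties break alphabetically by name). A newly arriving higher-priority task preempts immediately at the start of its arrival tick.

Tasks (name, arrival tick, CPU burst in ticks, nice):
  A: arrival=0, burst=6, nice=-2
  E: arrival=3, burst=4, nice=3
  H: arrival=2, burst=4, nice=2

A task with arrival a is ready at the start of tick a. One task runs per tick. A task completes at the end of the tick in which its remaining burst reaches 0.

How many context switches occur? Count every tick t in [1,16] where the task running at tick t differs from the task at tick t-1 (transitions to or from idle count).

t=0: ready={A} → run A
t=1: ready={A} → run A
t=2: ready={A,H} → run A
t=3: ready={A,E,H} → run A
t=4: ready={A,E,H} → run A
t=5: ready={A,E,H} → run A
t=6: ready={E,H} → run H
t=7: ready={E,H} → run H
t=8: ready={E,H} → run H
t=9: ready={E,H} → run H
t=10: ready={E} → run E
t=11: ready={E} → run E
t=12: ready={E} → run E
t=13: ready={E} → run E
t=14: (idle)
t=15: (idle)
t=16: (idle)

context switches = 3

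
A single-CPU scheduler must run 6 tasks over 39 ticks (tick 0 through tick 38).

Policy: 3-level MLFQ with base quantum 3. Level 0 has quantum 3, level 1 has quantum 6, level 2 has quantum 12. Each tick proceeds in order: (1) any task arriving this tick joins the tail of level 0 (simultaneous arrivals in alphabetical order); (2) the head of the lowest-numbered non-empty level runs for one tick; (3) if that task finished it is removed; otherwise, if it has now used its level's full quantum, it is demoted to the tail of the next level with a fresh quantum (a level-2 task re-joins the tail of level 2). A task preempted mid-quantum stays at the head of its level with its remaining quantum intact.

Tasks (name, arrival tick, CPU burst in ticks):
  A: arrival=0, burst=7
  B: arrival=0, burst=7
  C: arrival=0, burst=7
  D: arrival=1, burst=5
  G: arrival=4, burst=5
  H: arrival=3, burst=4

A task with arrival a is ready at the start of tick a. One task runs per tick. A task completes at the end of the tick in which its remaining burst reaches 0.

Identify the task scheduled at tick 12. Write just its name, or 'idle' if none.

t=0: L0/L1/L2 = ABC/-/- → run A
t=1: L0/L1/L2 = ABCD/-/- → run A
t=2: L0/L1/L2 = ABCD/-/- → run A
t=3: L0/L1/L2 = BCDH/A/- → run B
t=4: L0/L1/L2 = BCDHG/A/- → run B
t=5: L0/L1/L2 = BCDHG/A/- → run B
t=6: L0/L1/L2 = CDHG/AB/- → run C
t=7: L0/L1/L2 = CDHG/AB/- → run C
t=8: L0/L1/L2 = CDHG/AB/- → run C
t=9: L0/L1/L2 = DHG/ABC/- → run D
t=10: L0/L1/L2 = DHG/ABC/- → run D
t=11: L0/L1/L2 = DHG/ABC/- → run D
t=12: L0/L1/L2 = HG/ABCD/- → run H
t=13: L0/L1/L2 = HG/ABCD/- → run H
t=14: L0/L1/L2 = HG/ABCD/- → run H
t=15: L0/L1/L2 = G/ABCDH/- → run G
t=16: L0/L1/L2 = G/ABCDH/- → run G
t=17: L0/L1/L2 = G/ABCDH/- → run G
t=18: L0/L1/L2 = -/ABCDHG/- → run A
t=19: L0/L1/L2 = -/ABCDHG/- → run A
t=20: L0/L1/L2 = -/ABCDHG/- → run A
t=21: L0/L1/L2 = -/ABCDHG/- → run A
t=22: L0/L1/L2 = -/BCDHG/- → run B
t=23: L0/L1/L2 = -/BCDHG/- → run B
t=24: L0/L1/L2 = -/BCDHG/- → run B
t=25: L0/L1/L2 = -/BCDHG/- → run B
t=26: L0/L1/L2 = -/CDHG/- → run C
t=27: L0/L1/L2 = -/CDHG/- → run C
t=28: L0/L1/L2 = -/CDHG/- → run C
t=29: L0/L1/L2 = -/CDHG/- → run C
t=30: L0/L1/L2 = -/DHG/- → run D
t=31: L0/L1/L2 = -/DHG/- → run D
t=32: L0/L1/L2 = -/HG/- → run H
t=33: L0/L1/L2 = -/G/- → run G
t=34: L0/L1/L2 = -/G/- → run G
t=35: (idle)
t=36: (idle)
t=37: (idle)
t=38: (idle)

running at tick 12 = H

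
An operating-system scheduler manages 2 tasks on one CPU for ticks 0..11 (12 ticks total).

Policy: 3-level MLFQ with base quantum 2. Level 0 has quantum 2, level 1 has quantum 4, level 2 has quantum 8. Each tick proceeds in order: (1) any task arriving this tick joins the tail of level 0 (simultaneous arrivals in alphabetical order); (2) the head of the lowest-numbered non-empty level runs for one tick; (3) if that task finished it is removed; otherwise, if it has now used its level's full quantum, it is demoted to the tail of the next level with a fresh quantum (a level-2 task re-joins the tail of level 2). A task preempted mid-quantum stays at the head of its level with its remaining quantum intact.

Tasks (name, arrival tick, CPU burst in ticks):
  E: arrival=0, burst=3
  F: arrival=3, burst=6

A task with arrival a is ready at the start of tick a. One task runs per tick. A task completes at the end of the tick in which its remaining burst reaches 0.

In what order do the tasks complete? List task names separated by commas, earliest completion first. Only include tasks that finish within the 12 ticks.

t=0: L0/L1/L2 = E/-/- → run E
t=1: L0/L1/L2 = E/-/- → run E
t=2: L0/L1/L2 = -/E/- → run E
t=3: L0/L1/L2 = F/-/- → run F
t=4: L0/L1/L2 = F/-/- → run F
t=5: L0/L1/L2 = -/F/- → run F
t=6: L0/L1/L2 = -/F/- → run F
t=7: L0/L1/L2 = -/F/- → run F
t=8: L0/L1/L2 = -/F/- → run F
t=9: (idle)
t=10: (idle)
t=11: (idle)

completion order = E, F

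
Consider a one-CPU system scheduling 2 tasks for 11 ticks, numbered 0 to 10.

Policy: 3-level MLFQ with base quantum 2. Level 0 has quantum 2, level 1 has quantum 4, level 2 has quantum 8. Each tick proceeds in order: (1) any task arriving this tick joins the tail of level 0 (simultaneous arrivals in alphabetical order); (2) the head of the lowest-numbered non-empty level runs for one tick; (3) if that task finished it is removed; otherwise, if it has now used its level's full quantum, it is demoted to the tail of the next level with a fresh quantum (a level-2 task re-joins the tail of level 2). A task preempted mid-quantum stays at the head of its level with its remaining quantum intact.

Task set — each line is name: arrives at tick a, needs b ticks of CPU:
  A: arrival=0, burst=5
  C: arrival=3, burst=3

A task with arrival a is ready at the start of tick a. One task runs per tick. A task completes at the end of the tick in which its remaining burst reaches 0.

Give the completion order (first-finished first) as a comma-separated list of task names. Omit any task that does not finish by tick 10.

t=0: L0/L1/L2 = A/-/- → run A
t=1: L0/L1/L2 = A/-/- → run A
t=2: L0/L1/L2 = -/A/- → run A
t=3: L0/L1/L2 = C/A/- → run C
t=4: L0/L1/L2 = C/A/- → run C
t=5: L0/L1/L2 = -/AC/- → run A
t=6: L0/L1/L2 = -/AC/- → run A
t=7: L0/L1/L2 = -/C/- → run C
t=8: (idle)
t=9: (idle)
t=10: (idle)

completion order = A, C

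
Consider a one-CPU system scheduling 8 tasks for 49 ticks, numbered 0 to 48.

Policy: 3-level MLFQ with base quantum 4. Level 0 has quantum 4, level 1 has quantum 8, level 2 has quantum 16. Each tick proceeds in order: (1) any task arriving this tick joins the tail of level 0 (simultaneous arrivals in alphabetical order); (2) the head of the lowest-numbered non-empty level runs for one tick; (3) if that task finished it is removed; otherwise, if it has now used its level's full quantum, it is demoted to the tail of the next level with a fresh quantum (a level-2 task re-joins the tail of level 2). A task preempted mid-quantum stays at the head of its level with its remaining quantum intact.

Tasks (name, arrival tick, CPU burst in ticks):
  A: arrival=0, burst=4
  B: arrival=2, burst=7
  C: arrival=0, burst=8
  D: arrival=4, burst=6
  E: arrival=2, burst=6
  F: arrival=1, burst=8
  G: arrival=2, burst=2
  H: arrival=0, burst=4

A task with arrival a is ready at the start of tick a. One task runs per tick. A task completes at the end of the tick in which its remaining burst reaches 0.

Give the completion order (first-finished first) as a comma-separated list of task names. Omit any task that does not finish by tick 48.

t=0: L0/L1/L2 = ACH/-/- → run A
t=1: L0/L1/L2 = ACHF/-/- → run A
t=2: L0/L1/L2 = ACHFBEG/-/- → run A
t=3: L0/L1/L2 = ACHFBEG/-/- → run A
t=4: L0/L1/L2 = CHFBEGD/-/- → run C
t=5: L0/L1/L2 = CHFBEGD/-/- → run C
t=6: L0/L1/L2 = CHFBEGD/-/- → run C
t=7: L0/L1/L2 = CHFBEGD/-/- → run C
t=8: L0/L1/L2 = HFBEGD/C/- → run H
t=9: L0/L1/L2 = HFBEGD/C/- → run H
t=10: L0/L1/L2 = HFBEGD/C/- → run H
t=11: L0/L1/L2 = HFBEGD/C/- → run H
t=12: L0/L1/L2 = FBEGD/C/- → run F
t=13: L0/L1/L2 = FBEGD/C/- → run F
t=14: L0/L1/L2 = FBEGD/C/- → run F
t=15: L0/L1/L2 = FBEGD/C/- → run F
t=16: L0/L1/L2 = BEGD/CF/- → run B
t=17: L0/L1/L2 = BEGD/CF/- → run B
t=18: L0/L1/L2 = BEGD/CF/- → run B
t=19: L0/L1/L2 = BEGD/CF/- → run B
t=20: L0/L1/L2 = EGD/CFB/- → run E
t=21: L0/L1/L2 = EGD/CFB/- → run E
t=22: L0/L1/L2 = EGD/CFB/- → run E
t=23: L0/L1/L2 = EGD/CFB/- → run E
t=24: L0/L1/L2 = GD/CFBE/- → run G
t=25: L0/L1/L2 = GD/CFBE/- → run G
t=26: L0/L1/L2 = D/CFBE/- → run D
t=27: L0/L1/L2 = D/CFBE/- → run D
t=28: L0/L1/L2 = D/CFBE/- → run D
t=29: L0/L1/L2 = D/CFBE/- → run D
t=30: L0/L1/L2 = -/CFBED/- → run C
t=31: L0/L1/L2 = -/CFBED/- → run C
t=32: L0/L1/L2 = -/CFBED/- → run C
t=33: L0/L1/L2 = -/CFBED/- → run C
t=34: L0/L1/L2 = -/FBED/- → run F
t=35: L0/L1/L2 = -/FBED/- → run F
t=36: L0/L1/L2 = -/FBED/- → run F
t=37: L0/L1/L2 = -/FBED/- → run F
t=38: L0/L1/L2 = -/BED/- → run B
t=39: L0/L1/L2 = -/BED/- → run B
t=40: L0/L1/L2 = -/BED/- → run B
t=41: L0/L1/L2 = -/ED/- → run E
t=42: L0/L1/L2 = -/ED/- → run E
t=43: L0/L1/L2 = -/D/- → run D
t=44: L0/L1/L2 = -/D/- → run D
t=45: (idle)
t=46: (idle)
t=47: (idle)
t=48: (idle)

completion order = A, H, G, C, F, B, E, D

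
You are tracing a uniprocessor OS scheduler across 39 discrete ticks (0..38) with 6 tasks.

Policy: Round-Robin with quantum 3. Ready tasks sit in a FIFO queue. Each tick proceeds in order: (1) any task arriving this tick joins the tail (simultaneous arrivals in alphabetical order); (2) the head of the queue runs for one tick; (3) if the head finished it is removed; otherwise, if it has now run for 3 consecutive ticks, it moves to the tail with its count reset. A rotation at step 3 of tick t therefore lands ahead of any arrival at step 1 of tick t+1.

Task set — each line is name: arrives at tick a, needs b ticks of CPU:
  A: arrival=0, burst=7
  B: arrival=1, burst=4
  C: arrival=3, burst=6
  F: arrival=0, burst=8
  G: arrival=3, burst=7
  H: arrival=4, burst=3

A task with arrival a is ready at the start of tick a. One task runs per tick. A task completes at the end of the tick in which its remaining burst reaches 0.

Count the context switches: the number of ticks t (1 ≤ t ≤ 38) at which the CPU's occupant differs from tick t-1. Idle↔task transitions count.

t=0: queue=[A,F] q_used=0 → run A
t=1: queue=[A,F,B] q_used=1 → run A
t=2: queue=[A,F,B] q_used=2 → run A
t=3: queue=[F,B,A,C,G] q_used=0 → run F
t=4: queue=[F,B,A,C,G,H] q_used=1 → run F
t=5: queue=[F,B,A,C,G,H] q_used=2 → run F
t=6: queue=[B,A,C,G,H,F] q_used=0 → run B
t=7: queue=[B,A,C,G,H,F] q_used=1 → run B
t=8: queue=[B,A,C,G,H,F] q_used=2 → run B
t=9: queue=[A,C,G,H,F,B] q_used=0 → run A
t=10: queue=[A,C,G,H,F,B] q_used=1 → run A
t=11: queue=[A,C,G,H,F,B] q_used=2 → run A
t=12: queue=[C,G,H,F,B,A] q_used=0 → run C
t=13: queue=[C,G,H,F,B,A] q_used=1 → run C
t=14: queue=[C,G,H,F,B,A] q_used=2 → run C
t=15: queue=[G,H,F,B,A,C] q_used=0 → run G
t=16: queue=[G,H,F,B,A,C] q_used=1 → run G
t=17: queue=[G,H,F,B,A,C] q_used=2 → run G
t=18: queue=[H,F,B,A,C,G] q_used=0 → run H
t=19: queue=[H,F,B,A,C,G] q_used=1 → run H
t=20: queue=[H,F,B,A,C,G] q_used=2 → run H
t=21: queue=[F,B,A,C,G] q_used=0 → run F
t=22: queue=[F,B,A,C,G] q_used=1 → run F
t=23: queue=[F,B,A,C,G] q_used=2 → run F
t=24: queue=[B,A,C,G,F] q_used=0 → run B
t=25: queue=[A,C,G,F] q_used=0 → run A
t=26: queue=[C,G,F] q_used=0 → run C
t=27: queue=[C,G,F] q_used=1 → run C
t=28: queue=[C,G,F] q_used=2 → run C
t=29: queue=[G,F] q_used=0 → run G
t=30: queue=[G,F] q_used=1 → run G
t=31: queue=[G,F] q_used=2 → run G
t=32: queue=[F,G] q_used=0 → run F
t=33: queue=[F,G] q_used=1 → run F
t=34: queue=[G] q_used=0 → run G
t=35: (idle)
t=36: (idle)
t=37: (idle)
t=38: (idle)

context switches = 14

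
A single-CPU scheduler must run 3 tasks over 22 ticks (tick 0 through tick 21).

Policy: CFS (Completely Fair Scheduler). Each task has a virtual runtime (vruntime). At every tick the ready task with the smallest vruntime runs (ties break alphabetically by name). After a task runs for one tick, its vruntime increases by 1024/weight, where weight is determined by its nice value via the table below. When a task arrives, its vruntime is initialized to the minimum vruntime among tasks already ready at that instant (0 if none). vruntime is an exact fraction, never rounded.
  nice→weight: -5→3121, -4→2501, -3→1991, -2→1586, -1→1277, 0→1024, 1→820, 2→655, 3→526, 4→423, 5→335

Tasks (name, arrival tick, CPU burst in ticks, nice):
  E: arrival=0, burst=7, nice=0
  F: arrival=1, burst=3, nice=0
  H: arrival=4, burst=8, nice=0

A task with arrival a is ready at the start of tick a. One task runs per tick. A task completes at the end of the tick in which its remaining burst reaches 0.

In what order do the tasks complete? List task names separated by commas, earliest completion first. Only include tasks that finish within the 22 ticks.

t=0: vr[E=0] → run E
t=1: vr[E=1 F=1] → run E
t=2: vr[E=2 F=1] → run F
t=3: vr[E=2 F=2] → run E
t=4: vr[E=3 F=2 H=2] → run F
t=5: vr[E=3 F=3 H=2] → run H
t=6: vr[E=3 F=3 H=3] → run E
t=7: vr[E=4 F=3 H=3] → run F
t=8: vr[E=4 H=3] → run H
t=9: vr[E=4 H=4] → run E
t=10: vr[E=5 H=4] → run H
t=11: vr[E=5 H=5] → run E
t=12: vr[E=6 H=5] → run H
t=13: vr[E=6 H=6] → run E
t=14: vr[H=6] → run H
t=15: vr[H=7] → run H
t=16: vr[H=8] → run H
t=17: vr[H=9] → run H
t=18: (idle)
t=19: (idle)
t=20: (idle)
t=21: (idle)

completion order = F, E, H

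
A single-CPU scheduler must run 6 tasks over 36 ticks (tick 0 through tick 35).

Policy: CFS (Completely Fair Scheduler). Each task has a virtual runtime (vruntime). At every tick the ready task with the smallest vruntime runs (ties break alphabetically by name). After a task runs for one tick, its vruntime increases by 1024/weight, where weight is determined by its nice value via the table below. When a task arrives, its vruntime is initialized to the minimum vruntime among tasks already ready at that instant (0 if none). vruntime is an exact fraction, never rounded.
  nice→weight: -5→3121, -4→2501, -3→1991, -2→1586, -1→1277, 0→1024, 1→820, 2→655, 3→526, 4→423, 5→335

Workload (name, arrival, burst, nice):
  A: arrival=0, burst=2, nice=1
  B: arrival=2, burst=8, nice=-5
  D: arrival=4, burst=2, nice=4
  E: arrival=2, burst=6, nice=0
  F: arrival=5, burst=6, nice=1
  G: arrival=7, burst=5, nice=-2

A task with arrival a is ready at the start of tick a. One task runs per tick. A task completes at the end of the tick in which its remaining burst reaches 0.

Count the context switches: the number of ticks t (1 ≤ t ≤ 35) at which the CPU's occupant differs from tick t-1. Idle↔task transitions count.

context switches = 27

t=0: vr[A=0] → run A
t=1: vr[A=256/205] → run A
t=2: vr[B=0 E=0] → run B
t=3: vr[B=1024/3121 E=0] → run E
t=4: vr[B=1024/3121 D=1024/3121 E=1] → run B
t=5: vr[B=2048/3121 D=1024/3121 E=1 F=1024/3121] → run D
t=6: vr[B=2048/3121 D=3629056/1320183 E=1 F=1024/3121] → run F
t=7: vr[B=2048/3121 D=3629056/1320183 E=1 F=1008896/639805 G=2048/3121] → run B
t=8: vr[B=3072/3121 D=3629056/1320183 E=1 F=1008896/639805 G=2048/3121] → run G
t=9: vr[B=3072/3121 D=3629056/1320183 E=1 F=1008896/639805 G=3222016/2474953] → run B
t=10: vr[B=4096/3121 D=3629056/1320183 E=1 F=1008896/639805 G=3222016/2474953] → run E
t=11: vr[B=4096/3121 D=3629056/1320183 E=2 F=1008896/639805 G=3222016/2474953] → run G
t=12: vr[B=4096/3121 D=3629056/1320183 E=2 F=1008896/639805 G=4819968/2474953] → run B
t=13: vr[B=5120/3121 D=3629056/1320183 E=2 F=1008896/639805 G=4819968/2474953] → run F
t=14: vr[B=5120/3121 D=3629056/1320183 E=2 F=1807872/639805 G=4819968/2474953] → run B
t=15: vr[B=6144/3121 D=3629056/1320183 E=2 F=1807872/639805 G=4819968/2474953] → run G
t=16: vr[B=6144/3121 D=3629056/1320183 E=2 F=1807872/639805 G=6417920/2474953] → run B
t=17: vr[B=7168/3121 D=3629056/1320183 E=2 F=1807872/639805 G=6417920/2474953] → run E
t=18: vr[B=7168/3121 D=3629056/1320183 E=3 F=1807872/639805 G=6417920/2474953] → run B
t=19: vr[D=3629056/1320183 E=3 F=1807872/639805 G=6417920/2474953] → run G
t=20: vr[D=3629056/1320183 E=3 F=1807872/639805 G=8015872/2474953] → run D
t=21: vr[E=3 F=1807872/639805 G=8015872/2474953] → run F
t=22: vr[E=3 F=2606848/639805 G=8015872/2474953] → run E
t=23: vr[E=4 F=2606848/639805 G=8015872/2474953] → run G
t=24: vr[E=4 F=2606848/639805] → run E
t=25: vr[E=5 F=2606848/639805] → run F
t=26: vr[E=5 F=3405824/639805] → run E
t=27: vr[F=3405824/639805] → run F
t=28: vr[F=840960/127961] → run F
t=29: (idle)
t=30: (idle)
t=31: (idle)
t=32: (idle)
t=33: (idle)
t=34: (idle)
t=35: (idle)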